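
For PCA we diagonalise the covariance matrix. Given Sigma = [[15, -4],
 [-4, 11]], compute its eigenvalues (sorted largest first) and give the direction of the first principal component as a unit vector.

Step 1 — characteristic polynomial of 2×2 Sigma:
  det(Sigma - λI) = λ² - trace · λ + det = 0.
  trace = 15 + 11 = 26, det = 15·11 - (-4)² = 149.
Step 2 — discriminant:
  Δ = trace² - 4·det = 676 - 596 = 80.
Step 3 — eigenvalues:
  λ = (trace ± √Δ)/2 = (26 ± 8.9443)/2,
  λ_1 = 17.4721,  λ_2 = 8.5279.

Step 4 — unit eigenvector for λ_1: solve (Sigma - λ_1 I)v = 0. First row:
  (15 - 17.4721)·v_x + (-4)·v_y = 0, i.e. (-2.4721)·v_x + (-4)·v_y = 0,
  so v ∝ (b, λ_1 - a) = (-4, 2.4721); multiply by -1 so the first entry is positive: u = (4, -2.4721).
  ||u|| = √((4)² + (-2.4721)²) = √(22.1115) ≈ 4.7023,
  v_1 = u/||u|| ≈ (0.8507, -0.5257) (||v_1|| = 1).

λ_1 = 17.4721,  λ_2 = 8.5279;  v_1 ≈ (0.8507, -0.5257)


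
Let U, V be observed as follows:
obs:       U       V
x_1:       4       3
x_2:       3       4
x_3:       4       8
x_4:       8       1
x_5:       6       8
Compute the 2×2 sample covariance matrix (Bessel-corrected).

Step 1 — column means:
  mean(U) = (4 + 3 + 4 + 8 + 6) / 5 = 25/5 = 5
  mean(V) = (3 + 4 + 8 + 1 + 8) / 5 = 24/5 = 4.8

Step 2 — sample covariance S[i,j] = (1/(n-1)) · Σ_k (x_{k,i} - mean_i) · (x_{k,j} - mean_j), with n-1 = 4.
  S[U,U] = ((-1)·(-1) + (-2)·(-2) + (-1)·(-1) + (3)·(3) + (1)·(1)) / 4 = 16/4 = 4
  S[U,V] = ((-1)·(-1.8) + (-2)·(-0.8) + (-1)·(3.2) + (3)·(-3.8) + (1)·(3.2)) / 4 = -8/4 = -2
  S[V,V] = ((-1.8)·(-1.8) + (-0.8)·(-0.8) + (3.2)·(3.2) + (-3.8)·(-3.8) + (3.2)·(3.2)) / 4 = 38.8/4 = 9.7

S is symmetric (S[j,i] = S[i,j]). Assembling:

S = [[4, -2],
 [-2, 9.7]]


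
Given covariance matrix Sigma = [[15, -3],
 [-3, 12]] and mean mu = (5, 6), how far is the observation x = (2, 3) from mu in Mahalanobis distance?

Step 1 — centre the observation: (x - mu) = (-3, -3).

Step 2 — invert Sigma. det(Sigma) = 15·12 - (-3)² = 171.
  Sigma^{-1} = (1/det) · [[d, -b], [-b, a]] = [[0.0702, 0.0175],
 [0.0175, 0.0877]].

Step 3 — form the quadratic (x - mu)^T · Sigma^{-1} · (x - mu):
  Sigma^{-1} · (x - mu) = (-0.2632, -0.3158).
  (x - mu)^T · [Sigma^{-1} · (x - mu)] = (-3)·(-0.2632) + (-3)·(-0.3158) = 1.7368.

Step 4 — take square root: d = √(1.7368) ≈ 1.3179.

d(x, mu) = √(1.7368) ≈ 1.3179


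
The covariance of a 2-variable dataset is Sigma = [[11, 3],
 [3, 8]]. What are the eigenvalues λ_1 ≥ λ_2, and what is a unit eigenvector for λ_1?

Step 1 — characteristic polynomial of 2×2 Sigma:
  det(Sigma - λI) = λ² - trace · λ + det = 0.
  trace = 11 + 8 = 19, det = 11·8 - (3)² = 79.
Step 2 — discriminant:
  Δ = trace² - 4·det = 361 - 316 = 45.
Step 3 — eigenvalues:
  λ = (trace ± √Δ)/2 = (19 ± 6.7082)/2,
  λ_1 = 12.8541,  λ_2 = 6.1459.

Step 4 — unit eigenvector for λ_1: solve (Sigma - λ_1 I)v = 0. First row:
  (11 - 12.8541)·v_x + (3)·v_y = 0, i.e. (-1.8541)·v_x + (3)·v_y = 0,
  so v ∝ (b, λ_1 - a) = (3, 1.8541) = u.
  ||u|| = √((3)² + (1.8541)²) = √(12.4377) ≈ 3.5267,
  v_1 = u/||u|| ≈ (0.8507, 0.5257) (||v_1|| = 1).

λ_1 = 12.8541,  λ_2 = 6.1459;  v_1 ≈ (0.8507, 0.5257)


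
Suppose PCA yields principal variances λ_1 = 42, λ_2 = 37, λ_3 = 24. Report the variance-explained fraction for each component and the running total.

Step 1 — total variance = trace(Sigma) = Σ λ_i = 42 + 37 + 24 = 103.

Step 2 — fraction explained by component i = λ_i / Σ λ:
  PC1: 42/103 = 0.4078
  PC2: 37/103 = 0.3592
  PC3: 24/103 = 0.233

Step 3 — cumulative fraction after k components = (λ_1 + ... + λ_k) / Σ λ:
  k = 1: 42/103 = 0.4078
  k = 2: (42 + 37)/103 = 79/103 = 0.767
  k = 3: (42 + 37 + 24)/103 = 103/103 = 1

Summary (fraction, with percent):

explained: PC1 0.4078 (40.78%), PC2 0.3592 (35.92%), PC3 0.233 (23.3%);  cumulative: 0.4078, 0.767, 1


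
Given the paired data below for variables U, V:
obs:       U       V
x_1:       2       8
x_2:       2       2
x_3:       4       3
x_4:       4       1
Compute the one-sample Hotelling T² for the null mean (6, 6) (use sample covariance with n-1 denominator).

Step 1 — sample mean vector:
  mean(U) = (2 + 2 + 4 + 4) / 4 = 12/4 = 3
  mean(V) = (8 + 2 + 3 + 1) / 4 = 14/4 = 3.5
  x̄ = (3, 3.5),  deviation x̄ - mu_0 = (3, 3.5) - (6, 6) = (-3, -2.5).

Step 2 — sample covariance matrix, S[i,j] = (1/(n-1)) · Σ_k (x_{k,i} - mean_i) · (x_{k,j} - mean_j), divisor n-1 = 3:
  S[U,U] = ((-1)·(-1) + (-1)·(-1) + (1)·(1) + (1)·(1)) / 3 = 4/3 = 1.3333
  S[U,V] = ((-1)·(4.5) + (-1)·(-1.5) + (1)·(-0.5) + (1)·(-2.5)) / 3 = -6/3 = -2
  S[V,V] = ((4.5)·(4.5) + (-1.5)·(-1.5) + (-0.5)·(-0.5) + (-2.5)·(-2.5)) / 3 = 29/3 = 9.6667
  S = [[1.3333, -2],
 [-2, 9.6667]].

Step 3 — invert S. det(S) = 1.3333·9.6667 - (-2)² = 8.8889.
  S^{-1} = (1/det) · [[d, -b], [-b, a]] = [[1.0875, 0.225],
 [0.225, 0.15]].

Step 4 — quadratic form (x̄ - mu_0)^T · S^{-1} · (x̄ - mu_0):
  S^{-1} · (x̄ - mu_0) = (-3.825, -1.05),
  (x̄ - mu_0)^T · [...] = (-3)·(-3.825) + (-2.5)·(-1.05) = 14.1.

Step 5 — scale by n: T² = 4 · 14.1 = 56.4.

T² ≈ 56.4


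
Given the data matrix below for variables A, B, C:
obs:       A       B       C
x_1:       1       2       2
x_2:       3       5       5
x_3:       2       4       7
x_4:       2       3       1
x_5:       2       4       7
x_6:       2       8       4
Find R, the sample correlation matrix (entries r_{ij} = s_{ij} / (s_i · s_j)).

Step 1 — column means:
  mean(A) = (1 + 3 + 2 + 2 + 2 + 2) / 6 = 12/6 = 2
  mean(B) = (2 + 5 + 4 + 3 + 4 + 8) / 6 = 26/6 = 4.3333
  mean(C) = (2 + 5 + 7 + 1 + 7 + 4) / 6 = 26/6 = 4.3333

Step 2 — sample variances and covariances s[i,j] = (1/(n-1)) · Σ_k (x_{k,i} - mean_i) · (x_{k,j} - mean_j), with n-1 = 5:
  s[A,A] = ((-1)·(-1) + (1)·(1) + (0)·(0) + (0)·(0) + (0)·(0) + (0)·(0)) / 5 = 2/5 = 0.4
  s[A,B] = ((-1)·(-2.3333) + (1)·(0.6667) + (0)·(-0.3333) + (0)·(-1.3333) + (0)·(-0.3333) + (0)·(3.6667)) / 5 = 3/5 = 0.6
  s[A,C] = ((-1)·(-2.3333) + (1)·(0.6667) + (0)·(2.6667) + (0)·(-3.3333) + (0)·(2.6667) + (0)·(-0.3333)) / 5 = 3/5 = 0.6
  s[B,B] = ((-2.3333)·(-2.3333) + (0.6667)·(0.6667) + (-0.3333)·(-0.3333) + (-1.3333)·(-1.3333) + (-0.3333)·(-0.3333) + (3.6667)·(3.6667)) / 5 = 21.3333/5 = 4.2667
  s[B,C] = ((-2.3333)·(-2.3333) + (0.6667)·(0.6667) + (-0.3333)·(2.6667) + (-1.3333)·(-3.3333) + (-0.3333)·(2.6667) + (3.6667)·(-0.3333)) / 5 = 7.3333/5 = 1.4667
  s[C,C] = ((-2.3333)·(-2.3333) + (0.6667)·(0.6667) + (2.6667)·(2.6667) + (-3.3333)·(-3.3333) + (2.6667)·(2.6667) + (-0.3333)·(-0.3333)) / 5 = 31.3333/5 = 6.2667
  Sample standard deviations s_i = √(s[i,i]):
  s(A) = √(0.4) = 0.6325
  s(B) = √(4.2667) = 2.0656
  s(C) = √(6.2667) = 2.5033

Step 3 — r_{ij} = s_{ij} / (s_i · s_j):
  r[A,A] = 1 (diagonal).
  r[A,B] = 0.6 / (0.6325 · 2.0656) = 0.6 / 1.3064 = 0.4593
  r[A,C] = 0.6 / (0.6325 · 2.5033) = 0.6 / 1.5832 = 0.379
  r[B,B] = 1 (diagonal).
  r[B,C] = 1.4667 / (2.0656 · 2.5033) = 1.4667 / 5.1709 = 0.2836
  r[C,C] = 1 (diagonal).

R is symmetric with unit diagonal. Assembling:

R = [[1, 0.4593, 0.379],
 [0.4593, 1, 0.2836],
 [0.379, 0.2836, 1]]


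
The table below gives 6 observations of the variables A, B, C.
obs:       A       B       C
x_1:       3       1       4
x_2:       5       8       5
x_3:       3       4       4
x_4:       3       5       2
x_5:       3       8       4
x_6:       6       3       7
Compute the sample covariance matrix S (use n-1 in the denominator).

Step 1 — column means:
  mean(A) = (3 + 5 + 3 + 3 + 3 + 6) / 6 = 23/6 = 3.8333
  mean(B) = (1 + 8 + 4 + 5 + 8 + 3) / 6 = 29/6 = 4.8333
  mean(C) = (4 + 5 + 4 + 2 + 4 + 7) / 6 = 26/6 = 4.3333

Step 2 — sample covariance S[i,j] = (1/(n-1)) · Σ_k (x_{k,i} - mean_i) · (x_{k,j} - mean_j), with n-1 = 5.
  S[A,A] = ((-0.8333)·(-0.8333) + (1.1667)·(1.1667) + (-0.8333)·(-0.8333) + (-0.8333)·(-0.8333) + (-0.8333)·(-0.8333) + (2.1667)·(2.1667)) / 5 = 8.8333/5 = 1.7667
  S[A,B] = ((-0.8333)·(-3.8333) + (1.1667)·(3.1667) + (-0.8333)·(-0.8333) + (-0.8333)·(0.1667) + (-0.8333)·(3.1667) + (2.1667)·(-1.8333)) / 5 = 0.8333/5 = 0.1667
  S[A,C] = ((-0.8333)·(-0.3333) + (1.1667)·(0.6667) + (-0.8333)·(-0.3333) + (-0.8333)·(-2.3333) + (-0.8333)·(-0.3333) + (2.1667)·(2.6667)) / 5 = 9.3333/5 = 1.8667
  S[B,B] = ((-3.8333)·(-3.8333) + (3.1667)·(3.1667) + (-0.8333)·(-0.8333) + (0.1667)·(0.1667) + (3.1667)·(3.1667) + (-1.8333)·(-1.8333)) / 5 = 38.8333/5 = 7.7667
  S[B,C] = ((-3.8333)·(-0.3333) + (3.1667)·(0.6667) + (-0.8333)·(-0.3333) + (0.1667)·(-2.3333) + (3.1667)·(-0.3333) + (-1.8333)·(2.6667)) / 5 = -2.6667/5 = -0.5333
  S[C,C] = ((-0.3333)·(-0.3333) + (0.6667)·(0.6667) + (-0.3333)·(-0.3333) + (-2.3333)·(-2.3333) + (-0.3333)·(-0.3333) + (2.6667)·(2.6667)) / 5 = 13.3333/5 = 2.6667

S is symmetric (S[j,i] = S[i,j]). Assembling:

S = [[1.7667, 0.1667, 1.8667],
 [0.1667, 7.7667, -0.5333],
 [1.8667, -0.5333, 2.6667]]


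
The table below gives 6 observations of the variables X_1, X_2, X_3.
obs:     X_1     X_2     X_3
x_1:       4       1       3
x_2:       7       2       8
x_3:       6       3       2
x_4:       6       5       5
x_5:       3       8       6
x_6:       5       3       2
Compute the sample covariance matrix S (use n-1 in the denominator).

Step 1 — column means:
  mean(X_1) = (4 + 7 + 6 + 6 + 3 + 5) / 6 = 31/6 = 5.1667
  mean(X_2) = (1 + 2 + 3 + 5 + 8 + 3) / 6 = 22/6 = 3.6667
  mean(X_3) = (3 + 8 + 2 + 5 + 6 + 2) / 6 = 26/6 = 4.3333

Step 2 — sample covariance S[i,j] = (1/(n-1)) · Σ_k (x_{k,i} - mean_i) · (x_{k,j} - mean_j), with n-1 = 5.
  S[X_1,X_1] = ((-1.1667)·(-1.1667) + (1.8333)·(1.8333) + (0.8333)·(0.8333) + (0.8333)·(0.8333) + (-2.1667)·(-2.1667) + (-0.1667)·(-0.1667)) / 5 = 10.8333/5 = 2.1667
  S[X_1,X_2] = ((-1.1667)·(-2.6667) + (1.8333)·(-1.6667) + (0.8333)·(-0.6667) + (0.8333)·(1.3333) + (-2.1667)·(4.3333) + (-0.1667)·(-0.6667)) / 5 = -8.6667/5 = -1.7333
  S[X_1,X_3] = ((-1.1667)·(-1.3333) + (1.8333)·(3.6667) + (0.8333)·(-2.3333) + (0.8333)·(0.6667) + (-2.1667)·(1.6667) + (-0.1667)·(-2.3333)) / 5 = 3.6667/5 = 0.7333
  S[X_2,X_2] = ((-2.6667)·(-2.6667) + (-1.6667)·(-1.6667) + (-0.6667)·(-0.6667) + (1.3333)·(1.3333) + (4.3333)·(4.3333) + (-0.6667)·(-0.6667)) / 5 = 31.3333/5 = 6.2667
  S[X_2,X_3] = ((-2.6667)·(-1.3333) + (-1.6667)·(3.6667) + (-0.6667)·(-2.3333) + (1.3333)·(0.6667) + (4.3333)·(1.6667) + (-0.6667)·(-2.3333)) / 5 = 8.6667/5 = 1.7333
  S[X_3,X_3] = ((-1.3333)·(-1.3333) + (3.6667)·(3.6667) + (-2.3333)·(-2.3333) + (0.6667)·(0.6667) + (1.6667)·(1.6667) + (-2.3333)·(-2.3333)) / 5 = 29.3333/5 = 5.8667

S is symmetric (S[j,i] = S[i,j]). Assembling:

S = [[2.1667, -1.7333, 0.7333],
 [-1.7333, 6.2667, 1.7333],
 [0.7333, 1.7333, 5.8667]]


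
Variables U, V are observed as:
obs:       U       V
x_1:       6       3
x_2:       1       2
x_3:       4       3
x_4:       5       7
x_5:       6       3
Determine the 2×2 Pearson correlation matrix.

Step 1 — column means:
  mean(U) = (6 + 1 + 4 + 5 + 6) / 5 = 22/5 = 4.4
  mean(V) = (3 + 2 + 3 + 7 + 3) / 5 = 18/5 = 3.6

Step 2 — sample variances and covariances s[i,j] = (1/(n-1)) · Σ_k (x_{k,i} - mean_i) · (x_{k,j} - mean_j), with n-1 = 4:
  s[U,U] = ((1.6)·(1.6) + (-3.4)·(-3.4) + (-0.4)·(-0.4) + (0.6)·(0.6) + (1.6)·(1.6)) / 4 = 17.2/4 = 4.3
  s[U,V] = ((1.6)·(-0.6) + (-3.4)·(-1.6) + (-0.4)·(-0.6) + (0.6)·(3.4) + (1.6)·(-0.6)) / 4 = 5.8/4 = 1.45
  s[V,V] = ((-0.6)·(-0.6) + (-1.6)·(-1.6) + (-0.6)·(-0.6) + (3.4)·(3.4) + (-0.6)·(-0.6)) / 4 = 15.2/4 = 3.8
  Sample standard deviations s_i = √(s[i,i]):
  s(U) = √(4.3) = 2.0736
  s(V) = √(3.8) = 1.9494

Step 3 — r_{ij} = s_{ij} / (s_i · s_j):
  r[U,U] = 1 (diagonal).
  r[U,V] = 1.45 / (2.0736 · 1.9494) = 1.45 / 4.0423 = 0.3587
  r[V,V] = 1 (diagonal).

R is symmetric with unit diagonal. Assembling:

R = [[1, 0.3587],
 [0.3587, 1]]


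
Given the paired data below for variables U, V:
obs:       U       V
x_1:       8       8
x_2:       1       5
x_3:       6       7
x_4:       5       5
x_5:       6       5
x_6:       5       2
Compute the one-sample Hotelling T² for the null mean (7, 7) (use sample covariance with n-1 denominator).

Step 1 — sample mean vector:
  mean(U) = (8 + 1 + 6 + 5 + 6 + 5) / 6 = 31/6 = 5.1667
  mean(V) = (8 + 5 + 7 + 5 + 5 + 2) / 6 = 32/6 = 5.3333
  x̄ = (5.1667, 5.3333),  deviation x̄ - mu_0 = (5.1667, 5.3333) - (7, 7) = (-1.8333, -1.6667).

Step 2 — sample covariance matrix, S[i,j] = (1/(n-1)) · Σ_k (x_{k,i} - mean_i) · (x_{k,j} - mean_j), divisor n-1 = 5:
  S[U,U] = ((2.8333)·(2.8333) + (-4.1667)·(-4.1667) + (0.8333)·(0.8333) + (-0.1667)·(-0.1667) + (0.8333)·(0.8333) + (-0.1667)·(-0.1667)) / 5 = 26.8333/5 = 5.3667
  S[U,V] = ((2.8333)·(2.6667) + (-4.1667)·(-0.3333) + (0.8333)·(1.6667) + (-0.1667)·(-0.3333) + (0.8333)·(-0.3333) + (-0.1667)·(-3.3333)) / 5 = 10.6667/5 = 2.1333
  S[V,V] = ((2.6667)·(2.6667) + (-0.3333)·(-0.3333) + (1.6667)·(1.6667) + (-0.3333)·(-0.3333) + (-0.3333)·(-0.3333) + (-3.3333)·(-3.3333)) / 5 = 21.3333/5 = 4.2667
  S = [[5.3667, 2.1333],
 [2.1333, 4.2667]].

Step 3 — invert S. det(S) = 5.3667·4.2667 - (2.1333)² = 18.3467.
  S^{-1} = (1/det) · [[d, -b], [-b, a]] = [[0.2326, -0.1163],
 [-0.1163, 0.2925]].

Step 4 — quadratic form (x̄ - mu_0)^T · S^{-1} · (x̄ - mu_0):
  S^{-1} · (x̄ - mu_0) = (-0.2326, -0.2743),
  (x̄ - mu_0)^T · [...] = (-1.8333)·(-0.2326) + (-1.6667)·(-0.2743) = 0.8836.

Step 5 — scale by n: T² = 6 · 0.8836 = 5.3016.

T² ≈ 5.3016


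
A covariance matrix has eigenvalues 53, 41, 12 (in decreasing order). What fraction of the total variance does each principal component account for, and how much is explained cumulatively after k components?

Step 1 — total variance = trace(Sigma) = Σ λ_i = 53 + 41 + 12 = 106.

Step 2 — fraction explained by component i = λ_i / Σ λ:
  PC1: 53/106 = 0.5
  PC2: 41/106 = 0.3868
  PC3: 12/106 = 0.1132

Step 3 — cumulative fraction after k components = (λ_1 + ... + λ_k) / Σ λ:
  k = 1: 53/106 = 0.5
  k = 2: (53 + 41)/106 = 94/106 = 0.8868
  k = 3: (53 + 41 + 12)/106 = 106/106 = 1

Summary (fraction, with percent):

explained: PC1 0.5 (50%), PC2 0.3868 (38.68%), PC3 0.1132 (11.32%);  cumulative: 0.5, 0.8868, 1


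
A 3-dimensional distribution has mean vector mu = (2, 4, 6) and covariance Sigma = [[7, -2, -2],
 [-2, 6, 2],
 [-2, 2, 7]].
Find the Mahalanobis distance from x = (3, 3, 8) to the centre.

Step 1 — centre the observation: (x - mu) = (1, -1, 2).

Step 2 — invert Sigma (cofactor / det for 3×3, or solve directly):
  Sigma^{-1} = [[0.1652, 0.0435, 0.0348],
 [0.0435, 0.1957, -0.0435],
 [0.0348, -0.0435, 0.1652]].

Step 3 — form the quadratic (x - mu)^T · Sigma^{-1} · (x - mu):
  Sigma^{-1} · (x - mu) = (0.1913, -0.2391, 0.4087).
  (x - mu)^T · [Sigma^{-1} · (x - mu)] = (1)·(0.1913) + (-1)·(-0.2391) + (2)·(0.4087) = 1.2478.

Step 4 — take square root: d = √(1.2478) ≈ 1.1171.

d(x, mu) = √(1.2478) ≈ 1.1171


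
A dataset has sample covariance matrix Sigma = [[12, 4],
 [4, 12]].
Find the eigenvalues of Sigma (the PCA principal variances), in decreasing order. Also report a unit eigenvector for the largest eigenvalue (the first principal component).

Step 1 — characteristic polynomial of 2×2 Sigma:
  det(Sigma - λI) = λ² - trace · λ + det = 0.
  trace = 12 + 12 = 24, det = 12·12 - (4)² = 128.
Step 2 — discriminant:
  Δ = trace² - 4·det = 576 - 512 = 64.
Step 3 — eigenvalues:
  λ = (trace ± √Δ)/2 = (24 ± 8)/2,
  λ_1 = 16,  λ_2 = 8.

Step 4 — unit eigenvector for λ_1: solve (Sigma - λ_1 I)v = 0. First row:
  (12 - 16)·v_x + (4)·v_y = 0, i.e. (-4)·v_x + (4)·v_y = 0,
  so v ∝ (b, λ_1 - a) = (4, 4) = u.
  ||u|| = √((4)² + (4)²) = √(32) ≈ 5.6569,
  v_1 = u/||u|| ≈ (0.7071, 0.7071) (||v_1|| = 1).

λ_1 = 16,  λ_2 = 8;  v_1 ≈ (0.7071, 0.7071)


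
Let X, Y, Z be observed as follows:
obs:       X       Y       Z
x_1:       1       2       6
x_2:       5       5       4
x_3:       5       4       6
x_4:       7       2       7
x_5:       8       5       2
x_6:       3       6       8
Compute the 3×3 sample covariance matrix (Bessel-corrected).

Step 1 — column means:
  mean(X) = (1 + 5 + 5 + 7 + 8 + 3) / 6 = 29/6 = 4.8333
  mean(Y) = (2 + 5 + 4 + 2 + 5 + 6) / 6 = 24/6 = 4
  mean(Z) = (6 + 4 + 6 + 7 + 2 + 8) / 6 = 33/6 = 5.5

Step 2 — sample covariance S[i,j] = (1/(n-1)) · Σ_k (x_{k,i} - mean_i) · (x_{k,j} - mean_j), with n-1 = 5.
  S[X,X] = ((-3.8333)·(-3.8333) + (0.1667)·(0.1667) + (0.1667)·(0.1667) + (2.1667)·(2.1667) + (3.1667)·(3.1667) + (-1.8333)·(-1.8333)) / 5 = 32.8333/5 = 6.5667
  S[X,Y] = ((-3.8333)·(-2) + (0.1667)·(1) + (0.1667)·(0) + (2.1667)·(-2) + (3.1667)·(1) + (-1.8333)·(2)) / 5 = 3/5 = 0.6
  S[X,Z] = ((-3.8333)·(0.5) + (0.1667)·(-1.5) + (0.1667)·(0.5) + (2.1667)·(1.5) + (3.1667)·(-3.5) + (-1.8333)·(2.5)) / 5 = -14.5/5 = -2.9
  S[Y,Y] = ((-2)·(-2) + (1)·(1) + (0)·(0) + (-2)·(-2) + (1)·(1) + (2)·(2)) / 5 = 14/5 = 2.8
  S[Y,Z] = ((-2)·(0.5) + (1)·(-1.5) + (0)·(0.5) + (-2)·(1.5) + (1)·(-3.5) + (2)·(2.5)) / 5 = -4/5 = -0.8
  S[Z,Z] = ((0.5)·(0.5) + (-1.5)·(-1.5) + (0.5)·(0.5) + (1.5)·(1.5) + (-3.5)·(-3.5) + (2.5)·(2.5)) / 5 = 23.5/5 = 4.7

S is symmetric (S[j,i] = S[i,j]). Assembling:

S = [[6.5667, 0.6, -2.9],
 [0.6, 2.8, -0.8],
 [-2.9, -0.8, 4.7]]


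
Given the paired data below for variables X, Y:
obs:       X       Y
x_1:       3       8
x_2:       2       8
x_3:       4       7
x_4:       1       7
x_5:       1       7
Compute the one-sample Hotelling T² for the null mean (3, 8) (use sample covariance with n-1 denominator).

Step 1 — sample mean vector:
  mean(X) = (3 + 2 + 4 + 1 + 1) / 5 = 11/5 = 2.2
  mean(Y) = (8 + 8 + 7 + 7 + 7) / 5 = 37/5 = 7.4
  x̄ = (2.2, 7.4),  deviation x̄ - mu_0 = (2.2, 7.4) - (3, 8) = (-0.8, -0.6).

Step 2 — sample covariance matrix, S[i,j] = (1/(n-1)) · Σ_k (x_{k,i} - mean_i) · (x_{k,j} - mean_j), divisor n-1 = 4:
  S[X,X] = ((0.8)·(0.8) + (-0.2)·(-0.2) + (1.8)·(1.8) + (-1.2)·(-1.2) + (-1.2)·(-1.2)) / 4 = 6.8/4 = 1.7
  S[X,Y] = ((0.8)·(0.6) + (-0.2)·(0.6) + (1.8)·(-0.4) + (-1.2)·(-0.4) + (-1.2)·(-0.4)) / 4 = 0.6/4 = 0.15
  S[Y,Y] = ((0.6)·(0.6) + (0.6)·(0.6) + (-0.4)·(-0.4) + (-0.4)·(-0.4) + (-0.4)·(-0.4)) / 4 = 1.2/4 = 0.3
  S = [[1.7, 0.15],
 [0.15, 0.3]].

Step 3 — invert S. det(S) = 1.7·0.3 - (0.15)² = 0.4875.
  S^{-1} = (1/det) · [[d, -b], [-b, a]] = [[0.6154, -0.3077],
 [-0.3077, 3.4872]].

Step 4 — quadratic form (x̄ - mu_0)^T · S^{-1} · (x̄ - mu_0):
  S^{-1} · (x̄ - mu_0) = (-0.3077, -1.8462),
  (x̄ - mu_0)^T · [...] = (-0.8)·(-0.3077) + (-0.6)·(-1.8462) = 1.3538.

Step 5 — scale by n: T² = 5 · 1.3538 = 6.7692.

T² ≈ 6.7692


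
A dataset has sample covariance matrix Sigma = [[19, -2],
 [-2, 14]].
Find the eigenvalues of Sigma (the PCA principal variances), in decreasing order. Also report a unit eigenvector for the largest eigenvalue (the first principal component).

Step 1 — characteristic polynomial of 2×2 Sigma:
  det(Sigma - λI) = λ² - trace · λ + det = 0.
  trace = 19 + 14 = 33, det = 19·14 - (-2)² = 262.
Step 2 — discriminant:
  Δ = trace² - 4·det = 1089 - 1048 = 41.
Step 3 — eigenvalues:
  λ = (trace ± √Δ)/2 = (33 ± 6.4031)/2,
  λ_1 = 19.7016,  λ_2 = 13.2984.

Step 4 — unit eigenvector for λ_1: solve (Sigma - λ_1 I)v = 0. First row:
  (19 - 19.7016)·v_x + (-2)·v_y = 0, i.e. (-0.7016)·v_x + (-2)·v_y = 0,
  so v ∝ (b, λ_1 - a) = (-2, 0.7016); multiply by -1 so the first entry is positive: u = (2, -0.7016).
  ||u|| = √((2)² + (-0.7016)²) = √(4.4922) ≈ 2.1195,
  v_1 = u/||u|| ≈ (0.9436, -0.331) (||v_1|| = 1).

λ_1 = 19.7016,  λ_2 = 13.2984;  v_1 ≈ (0.9436, -0.331)


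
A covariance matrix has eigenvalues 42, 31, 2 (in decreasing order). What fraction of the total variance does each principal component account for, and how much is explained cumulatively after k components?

Step 1 — total variance = trace(Sigma) = Σ λ_i = 42 + 31 + 2 = 75.

Step 2 — fraction explained by component i = λ_i / Σ λ:
  PC1: 42/75 = 0.56
  PC2: 31/75 = 0.4133
  PC3: 2/75 = 0.0267

Step 3 — cumulative fraction after k components = (λ_1 + ... + λ_k) / Σ λ:
  k = 1: 42/75 = 0.56
  k = 2: (42 + 31)/75 = 73/75 = 0.9733
  k = 3: (42 + 31 + 2)/75 = 75/75 = 1

Summary (fraction, with percent):

explained: PC1 0.56 (56%), PC2 0.4133 (41.33%), PC3 0.0267 (2.67%);  cumulative: 0.56, 0.9733, 1


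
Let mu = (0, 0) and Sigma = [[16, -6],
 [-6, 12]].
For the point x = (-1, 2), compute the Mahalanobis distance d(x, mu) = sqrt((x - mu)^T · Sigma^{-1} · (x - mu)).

Step 1 — centre the observation: (x - mu) = (-1, 2).

Step 2 — invert Sigma. det(Sigma) = 16·12 - (-6)² = 156.
  Sigma^{-1} = (1/det) · [[d, -b], [-b, a]] = [[0.0769, 0.0385],
 [0.0385, 0.1026]].

Step 3 — form the quadratic (x - mu)^T · Sigma^{-1} · (x - mu):
  Sigma^{-1} · (x - mu) = (0, 0.1667).
  (x - mu)^T · [Sigma^{-1} · (x - mu)] = (-1)·(0) + (2)·(0.1667) = 0.3333.

Step 4 — take square root: d = √(0.3333) ≈ 0.5774.

d(x, mu) = √(0.3333) ≈ 0.5774


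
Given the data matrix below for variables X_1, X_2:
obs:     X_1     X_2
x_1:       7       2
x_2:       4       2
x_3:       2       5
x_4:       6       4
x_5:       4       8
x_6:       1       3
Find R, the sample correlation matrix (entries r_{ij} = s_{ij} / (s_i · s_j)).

Step 1 — column means:
  mean(X_1) = (7 + 4 + 2 + 6 + 4 + 1) / 6 = 24/6 = 4
  mean(X_2) = (2 + 2 + 5 + 4 + 8 + 3) / 6 = 24/6 = 4

Step 2 — sample variances and covariances s[i,j] = (1/(n-1)) · Σ_k (x_{k,i} - mean_i) · (x_{k,j} - mean_j), with n-1 = 5:
  s[X_1,X_1] = ((3)·(3) + (0)·(0) + (-2)·(-2) + (2)·(2) + (0)·(0) + (-3)·(-3)) / 5 = 26/5 = 5.2
  s[X_1,X_2] = ((3)·(-2) + (0)·(-2) + (-2)·(1) + (2)·(0) + (0)·(4) + (-3)·(-1)) / 5 = -5/5 = -1
  s[X_2,X_2] = ((-2)·(-2) + (-2)·(-2) + (1)·(1) + (0)·(0) + (4)·(4) + (-1)·(-1)) / 5 = 26/5 = 5.2
  Sample standard deviations s_i = √(s[i,i]):
  s(X_1) = √(5.2) = 2.2804
  s(X_2) = √(5.2) = 2.2804

Step 3 — r_{ij} = s_{ij} / (s_i · s_j):
  r[X_1,X_1] = 1 (diagonal).
  r[X_1,X_2] = -1 / (2.2804 · 2.2804) = -1 / 5.2 = -0.1923
  r[X_2,X_2] = 1 (diagonal).

R is symmetric with unit diagonal. Assembling:

R = [[1, -0.1923],
 [-0.1923, 1]]


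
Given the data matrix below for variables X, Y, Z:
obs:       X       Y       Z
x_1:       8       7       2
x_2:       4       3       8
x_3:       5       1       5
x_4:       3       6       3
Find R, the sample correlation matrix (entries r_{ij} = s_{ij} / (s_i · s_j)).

Step 1 — column means:
  mean(X) = (8 + 4 + 5 + 3) / 4 = 20/4 = 5
  mean(Y) = (7 + 3 + 1 + 6) / 4 = 17/4 = 4.25
  mean(Z) = (2 + 8 + 5 + 3) / 4 = 18/4 = 4.5

Step 2 — sample variances and covariances s[i,j] = (1/(n-1)) · Σ_k (x_{k,i} - mean_i) · (x_{k,j} - mean_j), with n-1 = 3:
  s[X,X] = ((3)·(3) + (-1)·(-1) + (0)·(0) + (-2)·(-2)) / 3 = 14/3 = 4.6667
  s[X,Y] = ((3)·(2.75) + (-1)·(-1.25) + (0)·(-3.25) + (-2)·(1.75)) / 3 = 6/3 = 2
  s[X,Z] = ((3)·(-2.5) + (-1)·(3.5) + (0)·(0.5) + (-2)·(-1.5)) / 3 = -8/3 = -2.6667
  s[Y,Y] = ((2.75)·(2.75) + (-1.25)·(-1.25) + (-3.25)·(-3.25) + (1.75)·(1.75)) / 3 = 22.75/3 = 7.5833
  s[Y,Z] = ((2.75)·(-2.5) + (-1.25)·(3.5) + (-3.25)·(0.5) + (1.75)·(-1.5)) / 3 = -15.5/3 = -5.1667
  s[Z,Z] = ((-2.5)·(-2.5) + (3.5)·(3.5) + (0.5)·(0.5) + (-1.5)·(-1.5)) / 3 = 21/3 = 7
  Sample standard deviations s_i = √(s[i,i]):
  s(X) = √(4.6667) = 2.1602
  s(Y) = √(7.5833) = 2.7538
  s(Z) = √(7) = 2.6458

Step 3 — r_{ij} = s_{ij} / (s_i · s_j):
  r[X,X] = 1 (diagonal).
  r[X,Y] = 2 / (2.1602 · 2.7538) = 2 / 5.9489 = 0.3362
  r[X,Z] = -2.6667 / (2.1602 · 2.6458) = -2.6667 / 5.7155 = -0.4666
  r[Y,Y] = 1 (diagonal).
  r[Y,Z] = -5.1667 / (2.7538 · 2.6458) = -5.1667 / 7.2858 = -0.7091
  r[Z,Z] = 1 (diagonal).

R is symmetric with unit diagonal. Assembling:

R = [[1, 0.3362, -0.4666],
 [0.3362, 1, -0.7091],
 [-0.4666, -0.7091, 1]]


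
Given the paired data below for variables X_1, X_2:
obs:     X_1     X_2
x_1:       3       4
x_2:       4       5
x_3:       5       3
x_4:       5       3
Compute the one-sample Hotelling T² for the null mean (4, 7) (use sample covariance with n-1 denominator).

Step 1 — sample mean vector:
  mean(X_1) = (3 + 4 + 5 + 5) / 4 = 17/4 = 4.25
  mean(X_2) = (4 + 5 + 3 + 3) / 4 = 15/4 = 3.75
  x̄ = (4.25, 3.75),  deviation x̄ - mu_0 = (4.25, 3.75) - (4, 7) = (0.25, -3.25).

Step 2 — sample covariance matrix, S[i,j] = (1/(n-1)) · Σ_k (x_{k,i} - mean_i) · (x_{k,j} - mean_j), divisor n-1 = 3:
  S[X_1,X_1] = ((-1.25)·(-1.25) + (-0.25)·(-0.25) + (0.75)·(0.75) + (0.75)·(0.75)) / 3 = 2.75/3 = 0.9167
  S[X_1,X_2] = ((-1.25)·(0.25) + (-0.25)·(1.25) + (0.75)·(-0.75) + (0.75)·(-0.75)) / 3 = -1.75/3 = -0.5833
  S[X_2,X_2] = ((0.25)·(0.25) + (1.25)·(1.25) + (-0.75)·(-0.75) + (-0.75)·(-0.75)) / 3 = 2.75/3 = 0.9167
  S = [[0.9167, -0.5833],
 [-0.5833, 0.9167]].

Step 3 — invert S. det(S) = 0.9167·0.9167 - (-0.5833)² = 0.5.
  S^{-1} = (1/det) · [[d, -b], [-b, a]] = [[1.8333, 1.1667],
 [1.1667, 1.8333]].

Step 4 — quadratic form (x̄ - mu_0)^T · S^{-1} · (x̄ - mu_0):
  S^{-1} · (x̄ - mu_0) = (-3.3333, -5.6667),
  (x̄ - mu_0)^T · [...] = (0.25)·(-3.3333) + (-3.25)·(-5.6667) = 17.5833.

Step 5 — scale by n: T² = 4 · 17.5833 = 70.3333.

T² ≈ 70.3333


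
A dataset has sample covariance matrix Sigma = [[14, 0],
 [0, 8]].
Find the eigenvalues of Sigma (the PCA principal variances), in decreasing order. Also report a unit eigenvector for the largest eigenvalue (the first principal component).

Step 1 — characteristic polynomial of 2×2 Sigma:
  det(Sigma - λI) = λ² - trace · λ + det = 0.
  trace = 14 + 8 = 22, det = 14·8 - (0)² = 112.
Step 2 — discriminant:
  Δ = trace² - 4·det = 484 - 448 = 36.
Step 3 — eigenvalues:
  λ = (trace ± √Δ)/2 = (22 ± 6)/2,
  λ_1 = 14,  λ_2 = 8.

Step 4 — unit eigenvector for λ_1: Sigma is diagonal, so its eigenvectors are the coordinate axes. λ_1 = 14 is the diagonal entry on the first coordinate axis, hence
  v_1 = (1, 0) (||v_1|| = 1).

λ_1 = 14,  λ_2 = 8;  v_1 ≈ (1, 0)


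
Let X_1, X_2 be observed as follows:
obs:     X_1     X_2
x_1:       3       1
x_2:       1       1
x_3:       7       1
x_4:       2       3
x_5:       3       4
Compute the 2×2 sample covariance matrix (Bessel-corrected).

Step 1 — column means:
  mean(X_1) = (3 + 1 + 7 + 2 + 3) / 5 = 16/5 = 3.2
  mean(X_2) = (1 + 1 + 1 + 3 + 4) / 5 = 10/5 = 2

Step 2 — sample covariance S[i,j] = (1/(n-1)) · Σ_k (x_{k,i} - mean_i) · (x_{k,j} - mean_j), with n-1 = 4.
  S[X_1,X_1] = ((-0.2)·(-0.2) + (-2.2)·(-2.2) + (3.8)·(3.8) + (-1.2)·(-1.2) + (-0.2)·(-0.2)) / 4 = 20.8/4 = 5.2
  S[X_1,X_2] = ((-0.2)·(-1) + (-2.2)·(-1) + (3.8)·(-1) + (-1.2)·(1) + (-0.2)·(2)) / 4 = -3/4 = -0.75
  S[X_2,X_2] = ((-1)·(-1) + (-1)·(-1) + (-1)·(-1) + (1)·(1) + (2)·(2)) / 4 = 8/4 = 2

S is symmetric (S[j,i] = S[i,j]). Assembling:

S = [[5.2, -0.75],
 [-0.75, 2]]


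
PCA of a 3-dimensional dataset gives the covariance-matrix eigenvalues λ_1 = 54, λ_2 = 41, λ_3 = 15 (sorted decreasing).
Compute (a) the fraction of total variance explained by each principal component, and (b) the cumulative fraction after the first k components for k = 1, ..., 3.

Step 1 — total variance = trace(Sigma) = Σ λ_i = 54 + 41 + 15 = 110.

Step 2 — fraction explained by component i = λ_i / Σ λ:
  PC1: 54/110 = 0.4909
  PC2: 41/110 = 0.3727
  PC3: 15/110 = 0.1364

Step 3 — cumulative fraction after k components = (λ_1 + ... + λ_k) / Σ λ:
  k = 1: 54/110 = 0.4909
  k = 2: (54 + 41)/110 = 95/110 = 0.8636
  k = 3: (54 + 41 + 15)/110 = 110/110 = 1

Summary (fraction, with percent):

explained: PC1 0.4909 (49.09%), PC2 0.3727 (37.27%), PC3 0.1364 (13.64%);  cumulative: 0.4909, 0.8636, 1


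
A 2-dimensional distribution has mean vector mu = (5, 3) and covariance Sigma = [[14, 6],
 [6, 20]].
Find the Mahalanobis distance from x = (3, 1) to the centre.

Step 1 — centre the observation: (x - mu) = (-2, -2).

Step 2 — invert Sigma. det(Sigma) = 14·20 - (6)² = 244.
  Sigma^{-1} = (1/det) · [[d, -b], [-b, a]] = [[0.082, -0.0246],
 [-0.0246, 0.0574]].

Step 3 — form the quadratic (x - mu)^T · Sigma^{-1} · (x - mu):
  Sigma^{-1} · (x - mu) = (-0.1148, -0.0656).
  (x - mu)^T · [Sigma^{-1} · (x - mu)] = (-2)·(-0.1148) + (-2)·(-0.0656) = 0.3607.

Step 4 — take square root: d = √(0.3607) ≈ 0.6005.

d(x, mu) = √(0.3607) ≈ 0.6005


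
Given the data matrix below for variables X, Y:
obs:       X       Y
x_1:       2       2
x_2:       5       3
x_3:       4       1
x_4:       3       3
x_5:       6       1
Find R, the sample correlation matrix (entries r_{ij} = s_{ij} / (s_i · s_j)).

Step 1 — column means:
  mean(X) = (2 + 5 + 4 + 3 + 6) / 5 = 20/5 = 4
  mean(Y) = (2 + 3 + 1 + 3 + 1) / 5 = 10/5 = 2

Step 2 — sample variances and covariances s[i,j] = (1/(n-1)) · Σ_k (x_{k,i} - mean_i) · (x_{k,j} - mean_j), with n-1 = 4:
  s[X,X] = ((-2)·(-2) + (1)·(1) + (0)·(0) + (-1)·(-1) + (2)·(2)) / 4 = 10/4 = 2.5
  s[X,Y] = ((-2)·(0) + (1)·(1) + (0)·(-1) + (-1)·(1) + (2)·(-1)) / 4 = -2/4 = -0.5
  s[Y,Y] = ((0)·(0) + (1)·(1) + (-1)·(-1) + (1)·(1) + (-1)·(-1)) / 4 = 4/4 = 1
  Sample standard deviations s_i = √(s[i,i]):
  s(X) = √(2.5) = 1.5811
  s(Y) = √(1) = 1

Step 3 — r_{ij} = s_{ij} / (s_i · s_j):
  r[X,X] = 1 (diagonal).
  r[X,Y] = -0.5 / (1.5811 · 1) = -0.5 / 1.5811 = -0.3162
  r[Y,Y] = 1 (diagonal).

R is symmetric with unit diagonal. Assembling:

R = [[1, -0.3162],
 [-0.3162, 1]]


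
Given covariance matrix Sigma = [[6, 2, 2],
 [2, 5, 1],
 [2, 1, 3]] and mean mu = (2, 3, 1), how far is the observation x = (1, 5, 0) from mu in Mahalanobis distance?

Step 1 — centre the observation: (x - mu) = (-1, 2, -1).

Step 2 — invert Sigma (cofactor / det for 3×3, or solve directly):
  Sigma^{-1} = [[0.2333, -0.0667, -0.1333],
 [-0.0667, 0.2333, -0.0333],
 [-0.1333, -0.0333, 0.4333]].

Step 3 — form the quadratic (x - mu)^T · Sigma^{-1} · (x - mu):
  Sigma^{-1} · (x - mu) = (-0.2333, 0.5667, -0.3667).
  (x - mu)^T · [Sigma^{-1} · (x - mu)] = (-1)·(-0.2333) + (2)·(0.5667) + (-1)·(-0.3667) = 1.7333.

Step 4 — take square root: d = √(1.7333) ≈ 1.3166.

d(x, mu) = √(1.7333) ≈ 1.3166


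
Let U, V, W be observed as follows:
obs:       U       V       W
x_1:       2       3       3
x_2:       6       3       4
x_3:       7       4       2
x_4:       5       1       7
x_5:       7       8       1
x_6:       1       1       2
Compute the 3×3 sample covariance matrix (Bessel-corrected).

Step 1 — column means:
  mean(U) = (2 + 6 + 7 + 5 + 7 + 1) / 6 = 28/6 = 4.6667
  mean(V) = (3 + 3 + 4 + 1 + 8 + 1) / 6 = 20/6 = 3.3333
  mean(W) = (3 + 4 + 2 + 7 + 1 + 2) / 6 = 19/6 = 3.1667

Step 2 — sample covariance S[i,j] = (1/(n-1)) · Σ_k (x_{k,i} - mean_i) · (x_{k,j} - mean_j), with n-1 = 5.
  S[U,U] = ((-2.6667)·(-2.6667) + (1.3333)·(1.3333) + (2.3333)·(2.3333) + (0.3333)·(0.3333) + (2.3333)·(2.3333) + (-3.6667)·(-3.6667)) / 5 = 33.3333/5 = 6.6667
  S[U,V] = ((-2.6667)·(-0.3333) + (1.3333)·(-0.3333) + (2.3333)·(0.6667) + (0.3333)·(-2.3333) + (2.3333)·(4.6667) + (-3.6667)·(-2.3333)) / 5 = 20.6667/5 = 4.1333
  S[U,W] = ((-2.6667)·(-0.1667) + (1.3333)·(0.8333) + (2.3333)·(-1.1667) + (0.3333)·(3.8333) + (2.3333)·(-2.1667) + (-3.6667)·(-1.1667)) / 5 = -0.6667/5 = -0.1333
  S[V,V] = ((-0.3333)·(-0.3333) + (-0.3333)·(-0.3333) + (0.6667)·(0.6667) + (-2.3333)·(-2.3333) + (4.6667)·(4.6667) + (-2.3333)·(-2.3333)) / 5 = 33.3333/5 = 6.6667
  S[V,W] = ((-0.3333)·(-0.1667) + (-0.3333)·(0.8333) + (0.6667)·(-1.1667) + (-2.3333)·(3.8333) + (4.6667)·(-2.1667) + (-2.3333)·(-1.1667)) / 5 = -17.3333/5 = -3.4667
  S[W,W] = ((-0.1667)·(-0.1667) + (0.8333)·(0.8333) + (-1.1667)·(-1.1667) + (3.8333)·(3.8333) + (-2.1667)·(-2.1667) + (-1.1667)·(-1.1667)) / 5 = 22.8333/5 = 4.5667

S is symmetric (S[j,i] = S[i,j]). Assembling:

S = [[6.6667, 4.1333, -0.1333],
 [4.1333, 6.6667, -3.4667],
 [-0.1333, -3.4667, 4.5667]]


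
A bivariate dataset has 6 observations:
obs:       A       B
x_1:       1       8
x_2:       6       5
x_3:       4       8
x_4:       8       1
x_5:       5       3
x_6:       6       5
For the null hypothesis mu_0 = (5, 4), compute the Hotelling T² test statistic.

Step 1 — sample mean vector:
  mean(A) = (1 + 6 + 4 + 8 + 5 + 6) / 6 = 30/6 = 5
  mean(B) = (8 + 5 + 8 + 1 + 3 + 5) / 6 = 30/6 = 5
  x̄ = (5, 5),  deviation x̄ - mu_0 = (5, 5) - (5, 4) = (0, 1).

Step 2 — sample covariance matrix, S[i,j] = (1/(n-1)) · Σ_k (x_{k,i} - mean_i) · (x_{k,j} - mean_j), divisor n-1 = 5:
  S[A,A] = ((-4)·(-4) + (1)·(1) + (-1)·(-1) + (3)·(3) + (0)·(0) + (1)·(1)) / 5 = 28/5 = 5.6
  S[A,B] = ((-4)·(3) + (1)·(0) + (-1)·(3) + (3)·(-4) + (0)·(-2) + (1)·(0)) / 5 = -27/5 = -5.4
  S[B,B] = ((3)·(3) + (0)·(0) + (3)·(3) + (-4)·(-4) + (-2)·(-2) + (0)·(0)) / 5 = 38/5 = 7.6
  S = [[5.6, -5.4],
 [-5.4, 7.6]].

Step 3 — invert S. det(S) = 5.6·7.6 - (-5.4)² = 13.4.
  S^{-1} = (1/det) · [[d, -b], [-b, a]] = [[0.5672, 0.403],
 [0.403, 0.4179]].

Step 4 — quadratic form (x̄ - mu_0)^T · S^{-1} · (x̄ - mu_0):
  S^{-1} · (x̄ - mu_0) = (0.403, 0.4179),
  (x̄ - mu_0)^T · [...] = (0)·(0.403) + (1)·(0.4179) = 0.4179.

Step 5 — scale by n: T² = 6 · 0.4179 = 2.5075.

T² ≈ 2.5075


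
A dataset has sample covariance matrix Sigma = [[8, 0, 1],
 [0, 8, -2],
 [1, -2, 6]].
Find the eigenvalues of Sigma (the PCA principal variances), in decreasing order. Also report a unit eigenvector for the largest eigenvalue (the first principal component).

Step 1 — characteristic polynomial p(λ) = det(λI - Sigma) = λ³ - tr·λ² + c_1·λ - det, where tr = trace, c_1 = sum of the principal 2×2 minors, det = det(Sigma):
  tr = 8 + 8 + 6 = 22,
  c_1 = (8·8 - (0)²) + (8·6 - (1)²) + (8·6 - (-2)²) = 64 + 47 + 44 = 155,
  det = 8·(8·6 - (-2)²) - (0)·((0)·6 - (-2)·(1)) + (1)·((0)·(-2) - 8·(1)) = 8·(44) - (0)·(2) + (1)·(-8) = 344.
  So p(λ) = λ³ - 22λ² + 155λ - 344.
Step 2 — look for an integer root (rational root theorem: any rational root is an integer divisor of 344). Testing λ = 8:
  p(8) = 512 - 1408 + 1240 - 344 = 0  ✓
  Dividing out (λ - 8): p(λ) = (λ - 8)(λ² - 14λ + 43).
Step 3 — remaining eigenvalues from the quadratic λ² - 14λ + 43 = 0:
  Δ = 14² - 4·43 = 196 - 172 = 24,  λ = (14 ± √24)/2 = (14 ± 4.899)/2 ≈ 9.4495 or 4.5505.
  Sorted: λ_1 = 9.4495,  λ_2 = 8,  λ_3 = 4.5505  (check: sum = 22 = tr ✓).

Step 4 — unit eigenvector for λ_1 ≈ 9.4495: v spans the null space of (Sigma - λ_1 I), whose rows are
  r_1 = (-1.4495, 0, 1),  r_2 = (0, -1.4495, -2),  r_3 = (1, -2, -3.4495).
  v is orthogonal to every row, so take v ∝ r_1 × r_2 = ((0)·(-2) - (1)·(-1.4495), (1)·(0) - (-1.4495)·(-2), (-1.4495)·(-1.4495) - (0)·(0)) ≈ (1.4495, -2.899, 2.101).
  Let u = (1.4495, -2.899, 2.101).
  ||u|| = √((1.4495)² + (-2.899)² + (2.101)²) = √(14.9194) ≈ 3.8626,  v_1 = u/||u|| ≈ (0.3753, -0.7505, 0.5439) (||v_1|| = 1).

λ_1 = 9.4495,  λ_2 = 8,  λ_3 = 4.5505;  v_1 ≈ (0.3753, -0.7505, 0.5439)


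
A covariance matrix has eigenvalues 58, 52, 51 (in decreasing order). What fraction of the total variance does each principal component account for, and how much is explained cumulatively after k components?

Step 1 — total variance = trace(Sigma) = Σ λ_i = 58 + 52 + 51 = 161.

Step 2 — fraction explained by component i = λ_i / Σ λ:
  PC1: 58/161 = 0.3602
  PC2: 52/161 = 0.323
  PC3: 51/161 = 0.3168

Step 3 — cumulative fraction after k components = (λ_1 + ... + λ_k) / Σ λ:
  k = 1: 58/161 = 0.3602
  k = 2: (58 + 52)/161 = 110/161 = 0.6832
  k = 3: (58 + 52 + 51)/161 = 161/161 = 1

Summary (fraction, with percent):

explained: PC1 0.3602 (36.02%), PC2 0.323 (32.3%), PC3 0.3168 (31.68%);  cumulative: 0.3602, 0.6832, 1


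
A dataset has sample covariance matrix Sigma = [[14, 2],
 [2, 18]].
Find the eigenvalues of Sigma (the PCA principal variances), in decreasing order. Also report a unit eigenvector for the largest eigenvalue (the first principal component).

Step 1 — characteristic polynomial of 2×2 Sigma:
  det(Sigma - λI) = λ² - trace · λ + det = 0.
  trace = 14 + 18 = 32, det = 14·18 - (2)² = 248.
Step 2 — discriminant:
  Δ = trace² - 4·det = 1024 - 992 = 32.
Step 3 — eigenvalues:
  λ = (trace ± √Δ)/2 = (32 ± 5.6569)/2,
  λ_1 = 18.8284,  λ_2 = 13.1716.

Step 4 — unit eigenvector for λ_1: solve (Sigma - λ_1 I)v = 0. First row:
  (14 - 18.8284)·v_x + (2)·v_y = 0, i.e. (-4.8284)·v_x + (2)·v_y = 0,
  so v ∝ (b, λ_1 - a) = (2, 4.8284) = u.
  ||u|| = √((2)² + (4.8284)²) = √(27.3137) ≈ 5.2263,
  v_1 = u/||u|| ≈ (0.3827, 0.9239) (||v_1|| = 1).

λ_1 = 18.8284,  λ_2 = 13.1716;  v_1 ≈ (0.3827, 0.9239)


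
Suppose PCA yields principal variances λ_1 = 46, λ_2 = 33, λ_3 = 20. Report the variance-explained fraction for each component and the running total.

Step 1 — total variance = trace(Sigma) = Σ λ_i = 46 + 33 + 20 = 99.

Step 2 — fraction explained by component i = λ_i / Σ λ:
  PC1: 46/99 = 0.4646
  PC2: 33/99 = 0.3333
  PC3: 20/99 = 0.202

Step 3 — cumulative fraction after k components = (λ_1 + ... + λ_k) / Σ λ:
  k = 1: 46/99 = 0.4646
  k = 2: (46 + 33)/99 = 79/99 = 0.798
  k = 3: (46 + 33 + 20)/99 = 99/99 = 1

Summary (fraction, with percent):

explained: PC1 0.4646 (46.46%), PC2 0.3333 (33.33%), PC3 0.202 (20.2%);  cumulative: 0.4646, 0.798, 1


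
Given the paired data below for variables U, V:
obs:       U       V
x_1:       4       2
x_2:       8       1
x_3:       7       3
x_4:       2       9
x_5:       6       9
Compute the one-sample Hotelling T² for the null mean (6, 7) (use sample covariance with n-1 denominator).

Step 1 — sample mean vector:
  mean(U) = (4 + 8 + 7 + 2 + 6) / 5 = 27/5 = 5.4
  mean(V) = (2 + 1 + 3 + 9 + 9) / 5 = 24/5 = 4.8
  x̄ = (5.4, 4.8),  deviation x̄ - mu_0 = (5.4, 4.8) - (6, 7) = (-0.6, -2.2).

Step 2 — sample covariance matrix, S[i,j] = (1/(n-1)) · Σ_k (x_{k,i} - mean_i) · (x_{k,j} - mean_j), divisor n-1 = 4:
  S[U,U] = ((-1.4)·(-1.4) + (2.6)·(2.6) + (1.6)·(1.6) + (-3.4)·(-3.4) + (0.6)·(0.6)) / 4 = 23.2/4 = 5.8
  S[U,V] = ((-1.4)·(-2.8) + (2.6)·(-3.8) + (1.6)·(-1.8) + (-3.4)·(4.2) + (0.6)·(4.2)) / 4 = -20.6/4 = -5.15
  S[V,V] = ((-2.8)·(-2.8) + (-3.8)·(-3.8) + (-1.8)·(-1.8) + (4.2)·(4.2) + (4.2)·(4.2)) / 4 = 60.8/4 = 15.2
  S = [[5.8, -5.15],
 [-5.15, 15.2]].

Step 3 — invert S. det(S) = 5.8·15.2 - (-5.15)² = 61.6375.
  S^{-1} = (1/det) · [[d, -b], [-b, a]] = [[0.2466, 0.0836],
 [0.0836, 0.0941]].

Step 4 — quadratic form (x̄ - mu_0)^T · S^{-1} · (x̄ - mu_0):
  S^{-1} · (x̄ - mu_0) = (-0.3318, -0.2571),
  (x̄ - mu_0)^T · [...] = (-0.6)·(-0.3318) + (-2.2)·(-0.2571) = 0.7648.

Step 5 — scale by n: T² = 5 · 0.7648 = 3.824.

T² ≈ 3.824


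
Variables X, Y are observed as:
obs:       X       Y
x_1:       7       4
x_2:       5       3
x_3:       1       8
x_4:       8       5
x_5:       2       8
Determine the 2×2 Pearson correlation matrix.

Step 1 — column means:
  mean(X) = (7 + 5 + 1 + 8 + 2) / 5 = 23/5 = 4.6
  mean(Y) = (4 + 3 + 8 + 5 + 8) / 5 = 28/5 = 5.6

Step 2 — sample variances and covariances s[i,j] = (1/(n-1)) · Σ_k (x_{k,i} - mean_i) · (x_{k,j} - mean_j), with n-1 = 4:
  s[X,X] = ((2.4)·(2.4) + (0.4)·(0.4) + (-3.6)·(-3.6) + (3.4)·(3.4) + (-2.6)·(-2.6)) / 4 = 37.2/4 = 9.3
  s[X,Y] = ((2.4)·(-1.6) + (0.4)·(-2.6) + (-3.6)·(2.4) + (3.4)·(-0.6) + (-2.6)·(2.4)) / 4 = -21.8/4 = -5.45
  s[Y,Y] = ((-1.6)·(-1.6) + (-2.6)·(-2.6) + (2.4)·(2.4) + (-0.6)·(-0.6) + (2.4)·(2.4)) / 4 = 21.2/4 = 5.3
  Sample standard deviations s_i = √(s[i,i]):
  s(X) = √(9.3) = 3.0496
  s(Y) = √(5.3) = 2.3022

Step 3 — r_{ij} = s_{ij} / (s_i · s_j):
  r[X,X] = 1 (diagonal).
  r[X,Y] = -5.45 / (3.0496 · 2.3022) = -5.45 / 7.0207 = -0.7763
  r[Y,Y] = 1 (diagonal).

R is symmetric with unit diagonal. Assembling:

R = [[1, -0.7763],
 [-0.7763, 1]]


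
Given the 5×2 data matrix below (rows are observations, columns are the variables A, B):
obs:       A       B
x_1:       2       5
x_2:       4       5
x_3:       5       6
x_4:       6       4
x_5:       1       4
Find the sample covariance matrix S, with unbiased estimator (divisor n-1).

Step 1 — column means:
  mean(A) = (2 + 4 + 5 + 6 + 1) / 5 = 18/5 = 3.6
  mean(B) = (5 + 5 + 6 + 4 + 4) / 5 = 24/5 = 4.8

Step 2 — sample covariance S[i,j] = (1/(n-1)) · Σ_k (x_{k,i} - mean_i) · (x_{k,j} - mean_j), with n-1 = 4.
  S[A,A] = ((-1.6)·(-1.6) + (0.4)·(0.4) + (1.4)·(1.4) + (2.4)·(2.4) + (-2.6)·(-2.6)) / 4 = 17.2/4 = 4.3
  S[A,B] = ((-1.6)·(0.2) + (0.4)·(0.2) + (1.4)·(1.2) + (2.4)·(-0.8) + (-2.6)·(-0.8)) / 4 = 1.6/4 = 0.4
  S[B,B] = ((0.2)·(0.2) + (0.2)·(0.2) + (1.2)·(1.2) + (-0.8)·(-0.8) + (-0.8)·(-0.8)) / 4 = 2.8/4 = 0.7

S is symmetric (S[j,i] = S[i,j]). Assembling:

S = [[4.3, 0.4],
 [0.4, 0.7]]
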